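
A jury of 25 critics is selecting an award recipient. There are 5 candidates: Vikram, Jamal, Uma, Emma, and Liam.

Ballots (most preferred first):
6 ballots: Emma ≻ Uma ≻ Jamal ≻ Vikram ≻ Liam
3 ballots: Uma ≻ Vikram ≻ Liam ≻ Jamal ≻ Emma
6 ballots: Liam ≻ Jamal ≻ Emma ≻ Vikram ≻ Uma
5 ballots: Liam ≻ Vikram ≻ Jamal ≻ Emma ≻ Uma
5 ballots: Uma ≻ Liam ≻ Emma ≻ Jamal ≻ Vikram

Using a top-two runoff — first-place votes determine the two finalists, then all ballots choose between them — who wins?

Round 1 first-place votes: Vikram 0, Jamal 0, Uma 8, Emma 6, Liam 11. Liam and Uma advance.
Runoff: Liam is ranked above Uma on 11 ballots, Uma above Liam on 14.

Uma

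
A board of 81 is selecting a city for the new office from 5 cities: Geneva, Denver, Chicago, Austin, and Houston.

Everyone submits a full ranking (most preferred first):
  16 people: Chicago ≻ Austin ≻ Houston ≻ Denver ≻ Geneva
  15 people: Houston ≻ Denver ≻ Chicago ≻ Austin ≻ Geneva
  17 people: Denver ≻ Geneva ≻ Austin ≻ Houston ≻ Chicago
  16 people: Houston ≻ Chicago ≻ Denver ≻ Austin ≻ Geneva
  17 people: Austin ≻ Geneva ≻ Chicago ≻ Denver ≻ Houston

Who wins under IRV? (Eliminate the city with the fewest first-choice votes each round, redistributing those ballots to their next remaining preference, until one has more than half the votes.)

Austin

Round 1: Geneva 0, Denver 17, Chicago 16, Austin 17, Houston 31. Geneva eliminated.
Round 2: Denver 17, Chicago 16, Austin 17, Houston 31. Chicago eliminated.
Round 3: Denver 17, Austin 33, Houston 31. Denver eliminated.
Round 4: Austin 50, Houston 31. Austin has a majority (≥41).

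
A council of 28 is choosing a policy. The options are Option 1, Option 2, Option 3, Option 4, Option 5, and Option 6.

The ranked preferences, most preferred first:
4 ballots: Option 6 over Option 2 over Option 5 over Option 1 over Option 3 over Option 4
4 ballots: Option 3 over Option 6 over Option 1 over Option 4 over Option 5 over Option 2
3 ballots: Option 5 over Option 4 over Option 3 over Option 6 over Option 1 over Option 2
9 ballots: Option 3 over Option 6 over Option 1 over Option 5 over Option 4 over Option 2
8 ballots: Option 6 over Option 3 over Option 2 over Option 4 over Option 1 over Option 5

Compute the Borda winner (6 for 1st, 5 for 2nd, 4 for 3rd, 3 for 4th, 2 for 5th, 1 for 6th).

Option 6

Option 1: 4×3 + 4×4 + 3×2 + 9×4 + 8×2 = 86
Option 2: 4×5 + 4×1 + 3×1 + 9×1 + 8×4 = 68
Option 3: 4×2 + 4×6 + 3×4 + 9×6 + 8×5 = 138
Option 4: 4×1 + 4×3 + 3×5 + 9×2 + 8×3 = 73
Option 5: 4×4 + 4×2 + 3×6 + 9×3 + 8×1 = 77
Option 6: 4×6 + 4×5 + 3×3 + 9×5 + 8×6 = 146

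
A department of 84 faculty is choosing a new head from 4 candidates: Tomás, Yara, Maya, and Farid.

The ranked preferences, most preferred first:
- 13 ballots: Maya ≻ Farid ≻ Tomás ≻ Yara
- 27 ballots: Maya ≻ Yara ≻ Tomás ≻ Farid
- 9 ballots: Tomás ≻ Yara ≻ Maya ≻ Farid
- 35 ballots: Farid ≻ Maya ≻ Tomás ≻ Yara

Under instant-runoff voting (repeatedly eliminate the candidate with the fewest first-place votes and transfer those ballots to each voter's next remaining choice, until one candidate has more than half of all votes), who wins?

Maya

Round 1: Tomás 9, Yara 0, Maya 40, Farid 35. Yara eliminated.
Round 2: Tomás 9, Maya 40, Farid 35. Tomás eliminated.
Round 3: Maya 49, Farid 35. Maya has a majority (≥43).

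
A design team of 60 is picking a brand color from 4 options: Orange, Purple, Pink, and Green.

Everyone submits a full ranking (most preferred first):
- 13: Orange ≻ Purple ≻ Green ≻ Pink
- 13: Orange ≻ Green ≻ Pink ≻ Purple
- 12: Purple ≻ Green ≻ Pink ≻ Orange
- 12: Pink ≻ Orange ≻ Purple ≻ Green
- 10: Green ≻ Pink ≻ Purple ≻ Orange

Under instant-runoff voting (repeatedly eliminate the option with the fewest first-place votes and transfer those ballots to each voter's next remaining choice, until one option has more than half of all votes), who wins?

Round 1: Orange 26, Purple 12, Pink 12, Green 10. Green eliminated.
Round 2: Orange 26, Purple 12, Pink 22. Purple eliminated.
Round 3: Orange 26, Pink 34. Pink has a majority (≥31).

Pink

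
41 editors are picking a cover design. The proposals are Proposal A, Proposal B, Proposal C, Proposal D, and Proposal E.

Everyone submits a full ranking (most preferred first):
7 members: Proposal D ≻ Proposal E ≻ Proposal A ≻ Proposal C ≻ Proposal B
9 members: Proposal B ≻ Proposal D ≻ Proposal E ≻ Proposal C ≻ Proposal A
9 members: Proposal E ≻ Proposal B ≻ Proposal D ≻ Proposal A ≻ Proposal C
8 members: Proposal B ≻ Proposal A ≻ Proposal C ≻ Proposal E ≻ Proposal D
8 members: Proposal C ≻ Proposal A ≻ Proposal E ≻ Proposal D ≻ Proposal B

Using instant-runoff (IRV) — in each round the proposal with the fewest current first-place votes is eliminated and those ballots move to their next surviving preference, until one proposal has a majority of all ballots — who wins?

Round 1: Proposal A 0, Proposal B 17, Proposal C 8, Proposal D 7, Proposal E 9. Proposal A eliminated.
Round 2: Proposal B 17, Proposal C 8, Proposal D 7, Proposal E 9. Proposal D eliminated.
Round 3: Proposal B 17, Proposal C 8, Proposal E 16. Proposal C eliminated.
Round 4: Proposal B 17, Proposal E 24. Proposal E has a majority (≥21).

Proposal E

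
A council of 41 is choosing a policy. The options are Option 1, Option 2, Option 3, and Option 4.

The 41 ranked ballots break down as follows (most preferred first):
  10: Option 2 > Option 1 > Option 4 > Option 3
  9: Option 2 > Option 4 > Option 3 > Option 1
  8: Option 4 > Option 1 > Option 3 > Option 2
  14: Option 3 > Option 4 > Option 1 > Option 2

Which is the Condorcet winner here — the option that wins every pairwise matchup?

Option 4

Option 4 vs Option 1: 31–10
Option 4 vs Option 2: 22–19
Option 4 vs Option 3: 27–14
Option 4 beats every other option.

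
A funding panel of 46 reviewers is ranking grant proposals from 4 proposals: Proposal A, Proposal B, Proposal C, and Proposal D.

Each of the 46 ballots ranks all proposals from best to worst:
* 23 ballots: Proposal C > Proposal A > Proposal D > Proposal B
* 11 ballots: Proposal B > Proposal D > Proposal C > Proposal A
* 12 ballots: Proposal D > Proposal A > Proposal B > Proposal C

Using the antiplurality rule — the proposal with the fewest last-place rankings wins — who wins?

Proposal D

Last-place votes: Proposal A 11, Proposal B 23, Proposal C 12, Proposal D 0.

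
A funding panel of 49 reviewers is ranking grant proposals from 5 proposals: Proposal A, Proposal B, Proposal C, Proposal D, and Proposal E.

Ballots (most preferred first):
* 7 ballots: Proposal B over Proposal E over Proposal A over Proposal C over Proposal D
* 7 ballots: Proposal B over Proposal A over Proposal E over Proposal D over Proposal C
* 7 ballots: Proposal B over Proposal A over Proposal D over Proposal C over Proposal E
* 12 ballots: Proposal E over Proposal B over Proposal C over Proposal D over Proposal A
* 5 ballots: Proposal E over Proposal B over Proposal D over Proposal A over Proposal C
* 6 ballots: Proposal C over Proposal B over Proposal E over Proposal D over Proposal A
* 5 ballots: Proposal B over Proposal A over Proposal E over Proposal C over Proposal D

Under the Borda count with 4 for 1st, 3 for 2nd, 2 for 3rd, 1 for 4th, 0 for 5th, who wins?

Proposal A: 7×2 + 7×3 + 7×3 + 12×0 + 5×1 + 6×0 + 5×3 = 76
Proposal B: 7×4 + 7×4 + 7×4 + 12×3 + 5×3 + 6×3 + 5×4 = 173
Proposal C: 7×1 + 7×0 + 7×1 + 12×2 + 5×0 + 6×4 + 5×1 = 67
Proposal D: 7×0 + 7×1 + 7×2 + 12×1 + 5×2 + 6×1 + 5×0 = 49
Proposal E: 7×3 + 7×2 + 7×0 + 12×4 + 5×4 + 6×2 + 5×2 = 125

Proposal B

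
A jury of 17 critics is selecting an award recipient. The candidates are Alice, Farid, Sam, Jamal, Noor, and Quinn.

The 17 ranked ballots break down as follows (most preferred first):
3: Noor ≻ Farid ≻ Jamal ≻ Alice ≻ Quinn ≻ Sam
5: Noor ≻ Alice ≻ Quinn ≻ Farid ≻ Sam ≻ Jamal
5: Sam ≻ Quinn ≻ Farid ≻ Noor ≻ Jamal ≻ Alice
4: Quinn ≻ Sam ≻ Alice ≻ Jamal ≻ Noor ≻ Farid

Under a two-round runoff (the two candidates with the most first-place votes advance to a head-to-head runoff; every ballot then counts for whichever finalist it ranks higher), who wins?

Round 1 first-place votes: Alice 0, Farid 0, Sam 5, Jamal 0, Noor 8, Quinn 4. Noor and Sam advance.
Runoff: Noor is ranked above Sam on 8 ballots, Sam above Noor on 9.

Sam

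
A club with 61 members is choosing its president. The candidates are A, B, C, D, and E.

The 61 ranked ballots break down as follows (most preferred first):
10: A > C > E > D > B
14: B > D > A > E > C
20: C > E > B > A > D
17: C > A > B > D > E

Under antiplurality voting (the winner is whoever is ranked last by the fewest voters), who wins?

A

Last-place votes: A 0, B 10, C 14, D 20, E 17.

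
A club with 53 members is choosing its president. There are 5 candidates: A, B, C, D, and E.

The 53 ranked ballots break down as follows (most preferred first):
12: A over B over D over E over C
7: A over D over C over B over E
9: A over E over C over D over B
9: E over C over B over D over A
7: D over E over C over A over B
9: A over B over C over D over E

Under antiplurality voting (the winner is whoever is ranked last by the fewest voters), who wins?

Last-place votes: A 9, B 16, C 12, D 0, E 16.

D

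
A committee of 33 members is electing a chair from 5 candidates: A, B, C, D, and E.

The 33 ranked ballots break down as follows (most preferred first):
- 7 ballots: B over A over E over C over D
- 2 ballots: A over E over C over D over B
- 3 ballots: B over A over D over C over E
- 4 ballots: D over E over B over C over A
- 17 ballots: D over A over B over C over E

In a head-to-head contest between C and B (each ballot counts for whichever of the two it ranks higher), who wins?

B

C is ranked above B on 2 ballots; B above C on 31.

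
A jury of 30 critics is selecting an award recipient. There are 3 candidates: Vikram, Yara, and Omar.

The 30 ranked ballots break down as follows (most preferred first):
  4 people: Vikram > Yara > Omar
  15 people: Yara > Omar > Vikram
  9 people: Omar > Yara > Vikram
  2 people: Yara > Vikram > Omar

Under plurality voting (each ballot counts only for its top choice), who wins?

First-place votes: Vikram 4, Yara 17, Omar 9.

Yara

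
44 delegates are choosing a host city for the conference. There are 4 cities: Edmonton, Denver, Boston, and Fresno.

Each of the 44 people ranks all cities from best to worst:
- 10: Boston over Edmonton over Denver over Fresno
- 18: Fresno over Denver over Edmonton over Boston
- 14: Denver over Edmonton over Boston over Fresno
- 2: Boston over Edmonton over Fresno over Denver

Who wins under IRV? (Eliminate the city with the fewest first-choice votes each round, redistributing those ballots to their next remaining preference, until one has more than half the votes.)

Denver

Round 1: Edmonton 0, Denver 14, Boston 12, Fresno 18. Edmonton eliminated.
Round 2: Denver 14, Boston 12, Fresno 18. Boston eliminated.
Round 3: Denver 24, Fresno 20. Denver has a majority (≥23).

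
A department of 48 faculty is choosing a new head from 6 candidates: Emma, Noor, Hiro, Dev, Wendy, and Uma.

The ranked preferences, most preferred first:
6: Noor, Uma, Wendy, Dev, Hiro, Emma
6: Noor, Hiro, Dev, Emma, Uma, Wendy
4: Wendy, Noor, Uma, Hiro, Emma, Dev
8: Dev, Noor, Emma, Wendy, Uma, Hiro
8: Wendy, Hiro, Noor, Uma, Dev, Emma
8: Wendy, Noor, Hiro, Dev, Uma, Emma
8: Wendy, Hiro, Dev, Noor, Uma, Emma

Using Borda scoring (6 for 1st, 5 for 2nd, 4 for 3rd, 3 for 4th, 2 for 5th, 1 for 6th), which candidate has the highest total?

Emma: 6×1 + 6×3 + 4×2 + 8×4 + 8×1 + 8×1 + 8×1 = 88
Noor: 6×6 + 6×6 + 4×5 + 8×5 + 8×4 + 8×5 + 8×3 = 228
Hiro: 6×2 + 6×5 + 4×3 + 8×1 + 8×5 + 8×4 + 8×5 = 174
Dev: 6×3 + 6×4 + 4×1 + 8×6 + 8×2 + 8×3 + 8×4 = 166
Wendy: 6×4 + 6×1 + 4×6 + 8×3 + 8×6 + 8×6 + 8×6 = 222
Uma: 6×5 + 6×2 + 4×4 + 8×2 + 8×3 + 8×2 + 8×2 = 130

Noor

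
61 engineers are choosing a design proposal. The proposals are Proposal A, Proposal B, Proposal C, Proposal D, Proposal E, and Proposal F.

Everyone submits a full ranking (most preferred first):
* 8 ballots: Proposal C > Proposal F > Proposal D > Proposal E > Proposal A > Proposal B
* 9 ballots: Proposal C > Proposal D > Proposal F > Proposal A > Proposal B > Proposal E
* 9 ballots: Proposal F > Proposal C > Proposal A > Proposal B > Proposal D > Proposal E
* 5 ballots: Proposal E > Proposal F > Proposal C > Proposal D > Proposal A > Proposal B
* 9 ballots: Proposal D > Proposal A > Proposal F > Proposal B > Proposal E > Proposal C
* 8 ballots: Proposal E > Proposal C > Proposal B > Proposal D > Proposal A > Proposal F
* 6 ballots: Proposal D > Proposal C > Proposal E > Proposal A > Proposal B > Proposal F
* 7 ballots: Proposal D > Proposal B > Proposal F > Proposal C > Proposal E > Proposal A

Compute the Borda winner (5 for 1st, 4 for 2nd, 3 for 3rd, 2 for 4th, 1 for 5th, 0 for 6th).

Proposal C

Proposal A: 8×1 + 9×2 + 9×3 + 5×1 + 9×4 + 8×1 + 6×2 + 7×0 = 114
Proposal B: 8×0 + 9×1 + 9×2 + 5×0 + 9×2 + 8×3 + 6×1 + 7×4 = 103
Proposal C: 8×5 + 9×5 + 9×4 + 5×3 + 9×0 + 8×4 + 6×4 + 7×2 = 206
Proposal D: 8×3 + 9×4 + 9×1 + 5×2 + 9×5 + 8×2 + 6×5 + 7×5 = 205
Proposal E: 8×2 + 9×0 + 9×0 + 5×5 + 9×1 + 8×5 + 6×3 + 7×1 = 115
Proposal F: 8×4 + 9×3 + 9×5 + 5×4 + 9×3 + 8×0 + 6×0 + 7×3 = 172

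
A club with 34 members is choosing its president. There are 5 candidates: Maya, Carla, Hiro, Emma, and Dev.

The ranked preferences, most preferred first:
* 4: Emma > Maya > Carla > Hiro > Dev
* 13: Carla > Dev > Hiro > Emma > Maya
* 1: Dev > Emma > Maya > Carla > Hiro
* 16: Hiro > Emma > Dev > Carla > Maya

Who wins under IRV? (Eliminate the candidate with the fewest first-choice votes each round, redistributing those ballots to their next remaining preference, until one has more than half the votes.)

Round 1: Maya 0, Carla 13, Hiro 16, Emma 4, Dev 1. Maya eliminated.
Round 2: Carla 13, Hiro 16, Emma 4, Dev 1. Dev eliminated.
Round 3: Carla 13, Hiro 16, Emma 5. Emma eliminated.
Round 4: Carla 18, Hiro 16. Carla has a majority (≥18).

Carla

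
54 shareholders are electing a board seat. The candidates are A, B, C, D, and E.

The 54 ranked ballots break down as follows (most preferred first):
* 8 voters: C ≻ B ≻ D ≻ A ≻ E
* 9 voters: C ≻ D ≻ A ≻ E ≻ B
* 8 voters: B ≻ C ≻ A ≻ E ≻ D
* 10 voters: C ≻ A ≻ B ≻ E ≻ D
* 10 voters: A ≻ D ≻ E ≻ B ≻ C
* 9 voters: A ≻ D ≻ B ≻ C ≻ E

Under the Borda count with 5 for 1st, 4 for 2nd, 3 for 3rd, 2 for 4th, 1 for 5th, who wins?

A: 8×2 + 9×3 + 8×3 + 10×4 + 10×5 + 9×5 = 202
B: 8×4 + 9×1 + 8×5 + 10×3 + 10×2 + 9×3 = 158
C: 8×5 + 9×5 + 8×4 + 10×5 + 10×1 + 9×2 = 195
D: 8×3 + 9×4 + 8×1 + 10×1 + 10×4 + 9×4 = 154
E: 8×1 + 9×2 + 8×2 + 10×2 + 10×3 + 9×1 = 101

A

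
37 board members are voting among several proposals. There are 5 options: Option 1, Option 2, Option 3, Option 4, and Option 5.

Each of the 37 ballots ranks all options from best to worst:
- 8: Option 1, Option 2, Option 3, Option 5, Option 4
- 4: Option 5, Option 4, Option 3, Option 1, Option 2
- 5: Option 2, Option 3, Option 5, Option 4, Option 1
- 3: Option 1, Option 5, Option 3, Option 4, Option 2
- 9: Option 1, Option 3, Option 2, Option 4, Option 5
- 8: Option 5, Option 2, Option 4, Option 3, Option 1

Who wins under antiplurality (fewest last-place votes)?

Last-place votes: Option 1 13, Option 2 7, Option 3 0, Option 4 8, Option 5 9.

Option 3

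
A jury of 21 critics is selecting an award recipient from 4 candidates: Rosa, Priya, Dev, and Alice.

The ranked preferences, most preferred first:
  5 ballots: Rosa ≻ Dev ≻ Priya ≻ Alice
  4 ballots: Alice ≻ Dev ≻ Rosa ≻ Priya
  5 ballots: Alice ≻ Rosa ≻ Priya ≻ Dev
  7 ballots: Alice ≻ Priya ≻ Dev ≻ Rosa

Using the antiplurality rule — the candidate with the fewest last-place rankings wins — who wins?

Priya

Last-place votes: Rosa 7, Priya 4, Dev 5, Alice 5.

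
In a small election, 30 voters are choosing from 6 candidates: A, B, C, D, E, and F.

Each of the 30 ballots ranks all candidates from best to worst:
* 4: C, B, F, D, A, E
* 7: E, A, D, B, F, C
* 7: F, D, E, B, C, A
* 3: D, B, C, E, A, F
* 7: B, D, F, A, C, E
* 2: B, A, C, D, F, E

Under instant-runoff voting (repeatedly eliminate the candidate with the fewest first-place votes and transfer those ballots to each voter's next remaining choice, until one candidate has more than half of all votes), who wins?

Round 1: A 0, B 9, C 4, D 3, E 7, F 7. A eliminated.
Round 2: B 9, C 4, D 3, E 7, F 7. D eliminated.
Round 3: B 12, C 4, E 7, F 7. C eliminated.
Round 4: B 16, E 7, F 7. B has a majority (≥16).

B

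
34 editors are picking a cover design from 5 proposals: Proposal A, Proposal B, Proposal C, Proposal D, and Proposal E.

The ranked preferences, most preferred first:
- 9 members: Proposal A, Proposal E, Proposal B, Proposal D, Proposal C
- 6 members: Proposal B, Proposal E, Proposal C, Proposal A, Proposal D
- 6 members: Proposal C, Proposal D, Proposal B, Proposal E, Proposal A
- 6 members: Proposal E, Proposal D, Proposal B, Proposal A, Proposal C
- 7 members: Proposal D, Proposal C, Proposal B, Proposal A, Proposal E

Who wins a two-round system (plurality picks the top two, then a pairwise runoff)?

Round 1 first-place votes: Proposal A 9, Proposal B 6, Proposal C 6, Proposal D 7, Proposal E 6. Proposal A and Proposal D advance.
Runoff: Proposal A is ranked above Proposal D on 15 ballots, Proposal D above Proposal A on 19.

Proposal D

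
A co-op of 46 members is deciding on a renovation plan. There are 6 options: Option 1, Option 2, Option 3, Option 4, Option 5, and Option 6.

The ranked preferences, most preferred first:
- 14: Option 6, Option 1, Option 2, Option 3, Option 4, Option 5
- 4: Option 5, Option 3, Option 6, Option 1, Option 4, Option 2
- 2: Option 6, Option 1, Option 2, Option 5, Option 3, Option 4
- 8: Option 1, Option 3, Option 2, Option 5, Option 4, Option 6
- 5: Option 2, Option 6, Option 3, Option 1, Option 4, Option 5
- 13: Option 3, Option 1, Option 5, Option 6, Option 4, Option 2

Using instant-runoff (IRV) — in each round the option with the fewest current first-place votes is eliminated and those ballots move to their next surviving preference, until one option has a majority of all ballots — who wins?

Round 1: Option 1 8, Option 2 5, Option 3 13, Option 4 0, Option 5 4, Option 6 16. Option 4 eliminated.
Round 2: Option 1 8, Option 2 5, Option 3 13, Option 5 4, Option 6 16. Option 5 eliminated.
Round 3: Option 1 8, Option 2 5, Option 3 17, Option 6 16. Option 2 eliminated.
Round 4: Option 1 8, Option 3 17, Option 6 21. Option 1 eliminated.
Round 5: Option 3 25, Option 6 21. Option 3 has a majority (≥24).

Option 3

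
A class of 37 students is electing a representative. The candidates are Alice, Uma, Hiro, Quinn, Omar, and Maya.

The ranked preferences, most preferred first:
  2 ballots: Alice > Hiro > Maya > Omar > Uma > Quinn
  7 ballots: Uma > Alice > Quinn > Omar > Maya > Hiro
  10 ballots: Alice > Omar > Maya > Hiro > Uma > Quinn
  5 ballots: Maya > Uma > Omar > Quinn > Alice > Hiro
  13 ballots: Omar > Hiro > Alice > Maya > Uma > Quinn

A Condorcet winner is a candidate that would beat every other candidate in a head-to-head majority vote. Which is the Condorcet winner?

Alice

Alice vs Uma: 25–12
Alice vs Hiro: 24–13
Alice vs Quinn: 32–5
Alice vs Omar: 19–18
Alice vs Maya: 32–5
Alice beats every other candidate.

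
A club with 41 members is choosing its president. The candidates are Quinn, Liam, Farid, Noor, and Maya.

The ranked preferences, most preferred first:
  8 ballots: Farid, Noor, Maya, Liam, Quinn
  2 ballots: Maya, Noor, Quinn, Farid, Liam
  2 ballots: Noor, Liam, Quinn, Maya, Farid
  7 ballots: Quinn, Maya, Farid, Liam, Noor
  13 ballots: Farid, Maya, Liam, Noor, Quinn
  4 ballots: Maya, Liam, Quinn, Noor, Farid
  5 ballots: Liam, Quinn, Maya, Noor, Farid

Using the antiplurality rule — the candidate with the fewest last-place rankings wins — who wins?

Maya

Last-place votes: Quinn 21, Liam 2, Farid 11, Noor 7, Maya 0.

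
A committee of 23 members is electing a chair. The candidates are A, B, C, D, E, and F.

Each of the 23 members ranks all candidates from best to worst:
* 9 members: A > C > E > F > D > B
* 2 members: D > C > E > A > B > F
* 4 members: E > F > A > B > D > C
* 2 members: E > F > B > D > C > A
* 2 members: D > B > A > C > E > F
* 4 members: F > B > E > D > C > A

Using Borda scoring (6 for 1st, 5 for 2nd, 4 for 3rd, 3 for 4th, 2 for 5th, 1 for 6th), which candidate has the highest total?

E

A: 9×6 + 2×3 + 4×4 + 2×1 + 2×4 + 4×1 = 90
B: 9×1 + 2×2 + 4×3 + 2×4 + 2×5 + 4×5 = 63
C: 9×5 + 2×5 + 4×1 + 2×2 + 2×3 + 4×2 = 77
D: 9×2 + 2×6 + 4×2 + 2×3 + 2×6 + 4×3 = 68
E: 9×4 + 2×4 + 4×6 + 2×6 + 2×2 + 4×4 = 100
F: 9×3 + 2×1 + 4×5 + 2×5 + 2×1 + 4×6 = 85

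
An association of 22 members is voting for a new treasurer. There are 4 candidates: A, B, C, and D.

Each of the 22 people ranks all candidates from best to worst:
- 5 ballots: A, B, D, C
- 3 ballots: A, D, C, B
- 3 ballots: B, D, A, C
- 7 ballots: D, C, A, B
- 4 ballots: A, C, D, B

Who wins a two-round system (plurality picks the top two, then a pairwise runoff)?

A

Round 1 first-place votes: A 12, B 3, C 0, D 7. A and D advance.
Runoff: A is ranked above D on 12 ballots, D above A on 10.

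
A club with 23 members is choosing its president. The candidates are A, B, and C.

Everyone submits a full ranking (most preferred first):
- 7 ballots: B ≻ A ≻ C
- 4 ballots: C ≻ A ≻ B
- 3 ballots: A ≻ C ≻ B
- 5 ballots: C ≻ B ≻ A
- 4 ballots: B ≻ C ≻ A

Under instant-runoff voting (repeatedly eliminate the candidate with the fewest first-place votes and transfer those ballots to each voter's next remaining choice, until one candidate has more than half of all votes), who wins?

Round 1: A 3, B 11, C 9. A eliminated.
Round 2: B 11, C 12. C has a majority (≥12).

C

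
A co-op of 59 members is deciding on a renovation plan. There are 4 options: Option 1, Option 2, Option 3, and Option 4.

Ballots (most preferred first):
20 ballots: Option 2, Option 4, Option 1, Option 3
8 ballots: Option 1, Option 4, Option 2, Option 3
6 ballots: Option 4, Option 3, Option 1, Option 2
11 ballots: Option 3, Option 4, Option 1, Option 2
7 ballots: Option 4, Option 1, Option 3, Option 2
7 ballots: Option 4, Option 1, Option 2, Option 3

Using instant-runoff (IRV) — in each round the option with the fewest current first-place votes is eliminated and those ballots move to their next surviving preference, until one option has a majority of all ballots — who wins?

Round 1: Option 1 8, Option 2 20, Option 3 11, Option 4 20. Option 1 eliminated.
Round 2: Option 2 20, Option 3 11, Option 4 28. Option 3 eliminated.
Round 3: Option 2 20, Option 4 39. Option 4 has a majority (≥30).

Option 4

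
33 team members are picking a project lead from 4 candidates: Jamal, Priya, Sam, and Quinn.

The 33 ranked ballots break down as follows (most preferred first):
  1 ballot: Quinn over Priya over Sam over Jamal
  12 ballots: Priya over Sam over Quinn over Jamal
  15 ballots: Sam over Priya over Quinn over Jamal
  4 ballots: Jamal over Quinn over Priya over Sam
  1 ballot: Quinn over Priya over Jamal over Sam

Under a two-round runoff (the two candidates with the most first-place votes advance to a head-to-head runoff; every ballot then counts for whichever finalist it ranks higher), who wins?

Priya

Round 1 first-place votes: Jamal 4, Priya 12, Sam 15, Quinn 2. Sam and Priya advance.
Runoff: Sam is ranked above Priya on 15 ballots, Priya above Sam on 18.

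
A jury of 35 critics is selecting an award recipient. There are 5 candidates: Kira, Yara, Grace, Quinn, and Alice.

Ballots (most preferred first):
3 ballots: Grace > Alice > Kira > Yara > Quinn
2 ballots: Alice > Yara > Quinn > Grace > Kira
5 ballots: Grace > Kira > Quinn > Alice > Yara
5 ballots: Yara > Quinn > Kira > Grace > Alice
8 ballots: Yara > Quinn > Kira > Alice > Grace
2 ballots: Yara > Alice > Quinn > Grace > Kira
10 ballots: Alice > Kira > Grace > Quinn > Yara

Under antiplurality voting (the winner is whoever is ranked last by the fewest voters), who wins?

Quinn

Last-place votes: Kira 4, Yara 15, Grace 8, Quinn 3, Alice 5.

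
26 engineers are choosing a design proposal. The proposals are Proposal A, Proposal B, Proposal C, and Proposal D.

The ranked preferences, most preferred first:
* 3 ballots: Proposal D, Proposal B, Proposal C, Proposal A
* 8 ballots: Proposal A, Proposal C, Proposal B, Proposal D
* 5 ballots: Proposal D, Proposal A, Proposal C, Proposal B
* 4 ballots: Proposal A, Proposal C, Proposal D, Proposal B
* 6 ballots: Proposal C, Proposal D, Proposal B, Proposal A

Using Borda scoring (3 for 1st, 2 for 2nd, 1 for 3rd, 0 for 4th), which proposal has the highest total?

Proposal A: 3×0 + 8×3 + 5×2 + 4×3 + 6×0 = 46
Proposal B: 3×2 + 8×1 + 5×0 + 4×0 + 6×1 = 20
Proposal C: 3×1 + 8×2 + 5×1 + 4×2 + 6×3 = 50
Proposal D: 3×3 + 8×0 + 5×3 + 4×1 + 6×2 = 40

Proposal C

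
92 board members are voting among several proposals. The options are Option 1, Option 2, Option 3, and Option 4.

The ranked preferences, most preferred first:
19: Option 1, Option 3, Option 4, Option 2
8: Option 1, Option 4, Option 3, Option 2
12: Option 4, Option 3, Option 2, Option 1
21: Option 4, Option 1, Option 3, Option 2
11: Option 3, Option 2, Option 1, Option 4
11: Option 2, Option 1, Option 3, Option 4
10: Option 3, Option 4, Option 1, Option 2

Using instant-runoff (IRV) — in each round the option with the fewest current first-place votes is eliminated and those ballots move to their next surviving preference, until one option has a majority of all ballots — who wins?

Round 1: Option 1 27, Option 2 11, Option 3 21, Option 4 33. Option 2 eliminated.
Round 2: Option 1 38, Option 3 21, Option 4 33. Option 3 eliminated.
Round 3: Option 1 49, Option 4 43. Option 1 has a majority (≥47).

Option 1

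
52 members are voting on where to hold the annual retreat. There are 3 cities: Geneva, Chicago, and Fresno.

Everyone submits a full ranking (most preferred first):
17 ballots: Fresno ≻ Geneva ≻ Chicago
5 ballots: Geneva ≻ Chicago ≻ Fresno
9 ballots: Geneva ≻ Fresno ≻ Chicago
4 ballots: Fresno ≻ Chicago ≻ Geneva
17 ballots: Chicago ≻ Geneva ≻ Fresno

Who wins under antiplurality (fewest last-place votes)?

Last-place votes: Geneva 4, Chicago 26, Fresno 22.

Geneva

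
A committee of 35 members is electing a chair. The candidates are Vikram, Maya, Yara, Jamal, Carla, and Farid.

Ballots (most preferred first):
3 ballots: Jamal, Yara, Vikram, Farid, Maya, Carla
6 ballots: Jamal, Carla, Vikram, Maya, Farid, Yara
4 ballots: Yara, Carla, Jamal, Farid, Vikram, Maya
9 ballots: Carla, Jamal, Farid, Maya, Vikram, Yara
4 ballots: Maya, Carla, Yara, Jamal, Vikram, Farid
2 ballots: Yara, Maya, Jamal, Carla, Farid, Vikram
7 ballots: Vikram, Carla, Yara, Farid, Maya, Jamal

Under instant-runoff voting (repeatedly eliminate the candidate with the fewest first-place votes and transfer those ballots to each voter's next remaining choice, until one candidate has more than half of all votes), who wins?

Round 1: Vikram 7, Maya 4, Yara 6, Jamal 9, Carla 9, Farid 0. Farid eliminated.
Round 2: Vikram 7, Maya 4, Yara 6, Jamal 9, Carla 9. Maya eliminated.
Round 3: Vikram 7, Yara 6, Jamal 9, Carla 13. Yara eliminated.
Round 4: Vikram 7, Jamal 11, Carla 17. Vikram eliminated.
Round 5: Jamal 11, Carla 24. Carla has a majority (≥18).

Carla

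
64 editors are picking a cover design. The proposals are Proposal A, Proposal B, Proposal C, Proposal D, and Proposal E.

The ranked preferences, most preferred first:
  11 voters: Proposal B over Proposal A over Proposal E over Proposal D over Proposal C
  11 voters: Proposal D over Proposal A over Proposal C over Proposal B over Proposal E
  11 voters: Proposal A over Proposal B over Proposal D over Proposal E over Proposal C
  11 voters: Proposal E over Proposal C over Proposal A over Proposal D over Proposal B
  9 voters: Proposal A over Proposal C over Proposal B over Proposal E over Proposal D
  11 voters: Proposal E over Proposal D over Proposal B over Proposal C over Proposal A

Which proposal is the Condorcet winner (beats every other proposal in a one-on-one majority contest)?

Proposal A

Proposal A vs Proposal B: 42–22
Proposal A vs Proposal C: 42–22
Proposal A vs Proposal D: 42–22
Proposal A vs Proposal E: 42–22
Proposal A beats every other proposal.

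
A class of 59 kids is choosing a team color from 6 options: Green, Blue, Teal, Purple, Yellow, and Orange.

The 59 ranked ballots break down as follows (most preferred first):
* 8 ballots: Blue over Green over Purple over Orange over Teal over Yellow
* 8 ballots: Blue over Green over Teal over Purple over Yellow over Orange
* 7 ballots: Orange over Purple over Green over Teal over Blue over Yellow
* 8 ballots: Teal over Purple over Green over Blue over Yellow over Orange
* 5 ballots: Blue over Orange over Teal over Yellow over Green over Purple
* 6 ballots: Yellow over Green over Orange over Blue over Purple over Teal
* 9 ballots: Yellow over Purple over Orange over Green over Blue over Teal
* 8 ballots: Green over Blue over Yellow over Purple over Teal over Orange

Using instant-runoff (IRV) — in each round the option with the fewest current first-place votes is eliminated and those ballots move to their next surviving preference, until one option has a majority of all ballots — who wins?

Round 1: Green 8, Blue 21, Teal 8, Purple 0, Yellow 15, Orange 7. Purple eliminated.
Round 2: Green 8, Blue 21, Teal 8, Yellow 15, Orange 7. Orange eliminated.
Round 3: Green 15, Blue 21, Teal 8, Yellow 15. Teal eliminated.
Round 4: Green 23, Blue 21, Yellow 15. Yellow eliminated.
Round 5: Green 38, Blue 21. Green has a majority (≥30).

Green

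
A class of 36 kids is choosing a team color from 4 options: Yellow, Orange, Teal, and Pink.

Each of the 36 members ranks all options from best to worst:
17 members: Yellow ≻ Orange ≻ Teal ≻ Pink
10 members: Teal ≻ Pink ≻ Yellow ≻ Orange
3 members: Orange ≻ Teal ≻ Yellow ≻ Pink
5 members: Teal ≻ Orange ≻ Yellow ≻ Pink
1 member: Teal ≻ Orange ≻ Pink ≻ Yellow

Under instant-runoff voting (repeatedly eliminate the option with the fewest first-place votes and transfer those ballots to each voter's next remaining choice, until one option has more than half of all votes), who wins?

Teal

Round 1: Yellow 17, Orange 3, Teal 16, Pink 0. Pink eliminated.
Round 2: Yellow 17, Orange 3, Teal 16. Orange eliminated.
Round 3: Yellow 17, Teal 19. Teal has a majority (≥19).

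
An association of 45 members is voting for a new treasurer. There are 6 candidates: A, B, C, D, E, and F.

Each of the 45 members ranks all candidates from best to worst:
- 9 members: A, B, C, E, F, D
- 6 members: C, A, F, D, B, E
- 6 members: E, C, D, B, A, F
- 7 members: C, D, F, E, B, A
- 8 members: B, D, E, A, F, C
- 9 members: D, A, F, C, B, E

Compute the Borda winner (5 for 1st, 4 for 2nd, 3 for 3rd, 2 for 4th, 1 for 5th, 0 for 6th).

D

A: 9×5 + 6×4 + 6×1 + 7×0 + 8×2 + 9×4 = 127
B: 9×4 + 6×1 + 6×2 + 7×1 + 8×5 + 9×1 = 110
C: 9×3 + 6×5 + 6×4 + 7×5 + 8×0 + 9×2 = 134
D: 9×0 + 6×2 + 6×3 + 7×4 + 8×4 + 9×5 = 135
E: 9×2 + 6×0 + 6×5 + 7×2 + 8×3 + 9×0 = 86
F: 9×1 + 6×3 + 6×0 + 7×3 + 8×1 + 9×3 = 83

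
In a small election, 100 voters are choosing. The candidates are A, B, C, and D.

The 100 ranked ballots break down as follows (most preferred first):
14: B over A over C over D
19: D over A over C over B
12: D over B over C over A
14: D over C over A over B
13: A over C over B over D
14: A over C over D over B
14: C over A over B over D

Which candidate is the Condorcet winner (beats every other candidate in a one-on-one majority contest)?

A

A vs B: 74–26
A vs C: 60–40
A vs D: 55–45
A beats every other candidate.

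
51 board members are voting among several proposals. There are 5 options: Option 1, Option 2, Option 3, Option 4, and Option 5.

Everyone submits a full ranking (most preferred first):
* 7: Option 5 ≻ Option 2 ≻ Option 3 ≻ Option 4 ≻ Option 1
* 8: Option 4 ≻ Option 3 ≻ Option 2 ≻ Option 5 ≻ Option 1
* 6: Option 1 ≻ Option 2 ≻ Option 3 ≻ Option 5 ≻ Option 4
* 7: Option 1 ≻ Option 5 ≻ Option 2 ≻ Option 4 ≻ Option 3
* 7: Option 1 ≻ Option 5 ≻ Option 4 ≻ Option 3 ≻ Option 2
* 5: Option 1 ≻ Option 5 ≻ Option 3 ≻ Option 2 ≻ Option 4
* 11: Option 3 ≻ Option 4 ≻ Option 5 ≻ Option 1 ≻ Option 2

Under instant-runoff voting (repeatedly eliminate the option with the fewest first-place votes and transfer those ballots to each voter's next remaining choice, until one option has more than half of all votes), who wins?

Round 1: Option 1 25, Option 2 0, Option 3 11, Option 4 8, Option 5 7. Option 2 eliminated.
Round 2: Option 1 25, Option 3 11, Option 4 8, Option 5 7. Option 5 eliminated.
Round 3: Option 1 25, Option 3 18, Option 4 8. Option 4 eliminated.
Round 4: Option 1 25, Option 3 26. Option 3 has a majority (≥26).

Option 3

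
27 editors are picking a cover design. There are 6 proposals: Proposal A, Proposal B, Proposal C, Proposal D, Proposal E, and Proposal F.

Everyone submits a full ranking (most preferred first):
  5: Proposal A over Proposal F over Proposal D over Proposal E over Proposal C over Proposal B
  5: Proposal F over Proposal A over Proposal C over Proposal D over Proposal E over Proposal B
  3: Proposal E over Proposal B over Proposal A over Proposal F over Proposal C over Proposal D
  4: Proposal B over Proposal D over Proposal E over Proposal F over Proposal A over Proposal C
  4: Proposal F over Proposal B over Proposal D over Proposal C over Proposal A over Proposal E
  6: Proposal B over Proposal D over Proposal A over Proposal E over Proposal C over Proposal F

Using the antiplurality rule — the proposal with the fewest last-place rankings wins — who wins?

Last-place votes: Proposal A 0, Proposal B 10, Proposal C 4, Proposal D 3, Proposal E 4, Proposal F 6.

Proposal A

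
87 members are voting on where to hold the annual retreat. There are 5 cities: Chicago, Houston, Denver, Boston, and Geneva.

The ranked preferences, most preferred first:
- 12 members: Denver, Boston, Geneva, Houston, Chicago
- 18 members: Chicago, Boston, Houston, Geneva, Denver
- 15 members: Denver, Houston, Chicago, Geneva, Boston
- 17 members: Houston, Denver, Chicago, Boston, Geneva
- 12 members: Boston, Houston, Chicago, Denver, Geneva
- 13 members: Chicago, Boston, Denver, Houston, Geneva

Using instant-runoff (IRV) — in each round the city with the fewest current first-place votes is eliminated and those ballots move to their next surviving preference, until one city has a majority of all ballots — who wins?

Round 1: Chicago 31, Houston 17, Denver 27, Boston 12, Geneva 0. Geneva eliminated.
Round 2: Chicago 31, Houston 17, Denver 27, Boston 12. Boston eliminated.
Round 3: Chicago 31, Houston 29, Denver 27. Denver eliminated.
Round 4: Chicago 31, Houston 56. Houston has a majority (≥44).

Houston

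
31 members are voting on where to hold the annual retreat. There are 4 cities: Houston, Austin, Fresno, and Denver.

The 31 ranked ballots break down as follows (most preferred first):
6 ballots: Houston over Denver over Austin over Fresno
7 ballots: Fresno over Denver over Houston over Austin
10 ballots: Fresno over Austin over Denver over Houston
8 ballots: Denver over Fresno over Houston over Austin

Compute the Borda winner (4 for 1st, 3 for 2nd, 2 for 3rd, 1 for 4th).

Houston: 6×4 + 7×2 + 10×1 + 8×2 = 64
Austin: 6×2 + 7×1 + 10×3 + 8×1 = 57
Fresno: 6×1 + 7×4 + 10×4 + 8×3 = 98
Denver: 6×3 + 7×3 + 10×2 + 8×4 = 91

Fresno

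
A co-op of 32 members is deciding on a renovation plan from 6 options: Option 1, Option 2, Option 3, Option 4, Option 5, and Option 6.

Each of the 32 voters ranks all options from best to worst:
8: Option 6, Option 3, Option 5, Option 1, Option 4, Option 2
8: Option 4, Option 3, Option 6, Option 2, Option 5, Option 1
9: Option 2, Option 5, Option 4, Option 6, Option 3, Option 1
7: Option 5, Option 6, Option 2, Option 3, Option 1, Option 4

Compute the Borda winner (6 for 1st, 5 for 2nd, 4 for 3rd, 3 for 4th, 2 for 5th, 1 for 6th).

Option 1: 8×3 + 8×1 + 9×1 + 7×2 = 55
Option 2: 8×1 + 8×3 + 9×6 + 7×4 = 114
Option 3: 8×5 + 8×5 + 9×2 + 7×3 = 119
Option 4: 8×2 + 8×6 + 9×4 + 7×1 = 107
Option 5: 8×4 + 8×2 + 9×5 + 7×6 = 135
Option 6: 8×6 + 8×4 + 9×3 + 7×5 = 142

Option 6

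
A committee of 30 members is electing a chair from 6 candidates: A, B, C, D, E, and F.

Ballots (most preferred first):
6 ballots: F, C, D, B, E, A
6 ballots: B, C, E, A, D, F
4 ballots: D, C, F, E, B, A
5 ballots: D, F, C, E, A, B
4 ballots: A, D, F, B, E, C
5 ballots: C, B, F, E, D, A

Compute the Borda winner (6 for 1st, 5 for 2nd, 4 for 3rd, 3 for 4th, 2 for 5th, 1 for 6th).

C

A: 6×1 + 6×3 + 4×1 + 5×2 + 4×6 + 5×1 = 67
B: 6×3 + 6×6 + 4×2 + 5×1 + 4×3 + 5×5 = 104
C: 6×5 + 6×5 + 4×5 + 5×4 + 4×1 + 5×6 = 134
D: 6×4 + 6×2 + 4×6 + 5×6 + 4×5 + 5×2 = 120
E: 6×2 + 6×4 + 4×3 + 5×3 + 4×2 + 5×3 = 86
F: 6×6 + 6×1 + 4×4 + 5×5 + 4×4 + 5×4 = 119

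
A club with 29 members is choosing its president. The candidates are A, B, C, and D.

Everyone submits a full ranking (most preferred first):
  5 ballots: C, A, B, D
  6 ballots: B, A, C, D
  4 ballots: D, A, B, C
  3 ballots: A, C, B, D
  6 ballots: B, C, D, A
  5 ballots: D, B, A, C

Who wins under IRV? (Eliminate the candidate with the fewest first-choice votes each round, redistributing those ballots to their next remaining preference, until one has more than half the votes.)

B

Round 1: A 3, B 12, C 5, D 9. A eliminated.
Round 2: B 12, C 8, D 9. C eliminated.
Round 3: B 20, D 9. B has a majority (≥15).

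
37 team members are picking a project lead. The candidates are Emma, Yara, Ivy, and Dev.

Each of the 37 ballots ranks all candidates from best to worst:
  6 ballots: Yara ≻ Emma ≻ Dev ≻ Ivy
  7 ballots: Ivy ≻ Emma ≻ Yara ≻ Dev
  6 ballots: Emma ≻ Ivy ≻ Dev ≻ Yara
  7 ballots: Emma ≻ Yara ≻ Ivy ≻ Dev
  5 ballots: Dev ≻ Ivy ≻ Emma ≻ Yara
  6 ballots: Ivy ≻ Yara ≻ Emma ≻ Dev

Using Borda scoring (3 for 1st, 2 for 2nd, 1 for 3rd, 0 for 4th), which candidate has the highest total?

Emma: 6×2 + 7×2 + 6×3 + 7×3 + 5×1 + 6×1 = 76
Yara: 6×3 + 7×1 + 6×0 + 7×2 + 5×0 + 6×2 = 51
Ivy: 6×0 + 7×3 + 6×2 + 7×1 + 5×2 + 6×3 = 68
Dev: 6×1 + 7×0 + 6×1 + 7×0 + 5×3 + 6×0 = 27

Emma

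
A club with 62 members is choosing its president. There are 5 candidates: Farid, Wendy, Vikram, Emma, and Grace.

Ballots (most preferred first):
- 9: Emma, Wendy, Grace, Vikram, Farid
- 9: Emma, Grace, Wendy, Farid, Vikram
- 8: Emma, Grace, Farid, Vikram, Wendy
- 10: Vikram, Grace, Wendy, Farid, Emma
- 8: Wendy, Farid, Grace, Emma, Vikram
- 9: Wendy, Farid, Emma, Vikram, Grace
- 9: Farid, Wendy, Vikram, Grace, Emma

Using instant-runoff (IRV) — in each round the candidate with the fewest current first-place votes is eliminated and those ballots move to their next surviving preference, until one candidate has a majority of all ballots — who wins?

Wendy

Round 1: Farid 9, Wendy 17, Vikram 10, Emma 26, Grace 0. Grace eliminated.
Round 2: Farid 9, Wendy 17, Vikram 10, Emma 26. Farid eliminated.
Round 3: Wendy 26, Vikram 10, Emma 26. Vikram eliminated.
Round 4: Wendy 36, Emma 26. Wendy has a majority (≥32).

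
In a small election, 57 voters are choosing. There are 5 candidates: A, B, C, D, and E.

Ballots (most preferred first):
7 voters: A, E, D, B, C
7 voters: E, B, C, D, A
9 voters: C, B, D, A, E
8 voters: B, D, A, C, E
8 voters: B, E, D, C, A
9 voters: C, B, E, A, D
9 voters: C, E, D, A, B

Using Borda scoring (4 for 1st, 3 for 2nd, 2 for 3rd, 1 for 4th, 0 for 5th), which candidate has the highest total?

A: 7×4 + 7×0 + 9×1 + 8×2 + 8×0 + 9×1 + 9×1 = 71
B: 7×1 + 7×3 + 9×3 + 8×4 + 8×4 + 9×3 + 9×0 = 146
C: 7×0 + 7×2 + 9×4 + 8×1 + 8×1 + 9×4 + 9×4 = 138
D: 7×2 + 7×1 + 9×2 + 8×3 + 8×2 + 9×0 + 9×2 = 97
E: 7×3 + 7×4 + 9×0 + 8×0 + 8×3 + 9×2 + 9×3 = 118

B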